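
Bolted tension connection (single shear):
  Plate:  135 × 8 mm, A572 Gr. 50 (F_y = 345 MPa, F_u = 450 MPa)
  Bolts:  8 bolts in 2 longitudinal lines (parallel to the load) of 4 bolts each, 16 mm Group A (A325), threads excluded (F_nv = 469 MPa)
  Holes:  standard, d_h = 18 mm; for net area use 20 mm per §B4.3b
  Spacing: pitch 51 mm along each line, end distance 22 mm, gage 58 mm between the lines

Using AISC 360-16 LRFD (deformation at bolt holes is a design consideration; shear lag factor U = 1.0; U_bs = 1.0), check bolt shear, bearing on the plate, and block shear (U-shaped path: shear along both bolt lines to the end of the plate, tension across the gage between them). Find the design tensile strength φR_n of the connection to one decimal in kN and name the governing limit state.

Bolt shear: A_b = π(16)²/4 = 201.06 mm². φR_n = 0.75 × 469 × 201.06 × 8 × 1 = 565.8 kN.
Bearing (8 mm plate, F_u = 450 MPa): end bolts L_c = 22 − 18/2 = 13, R_n = min(1.2×13×8×450, 2.4×16×8×450) = 56.16 kN/bolt; interior L_c = 51 − 18 = 33, R_n = 138.24 kN/bolt. φR_n = 0.75 × (2×56.16 + 6×138.24) = 706.3 kN.
Block shear: shear path 2×[22+3×51] = 2×175 mm, A_gv = 2800, A_nv = 2×(175 − 3.5×20)×8 = 1680 mm²; tension across gage: (58 − 1×20)×8 = 304 mm². R_n = min(0.6×450×1680, 0.6×345×2800) + 1.0×450×304 = min(453.6, 579.6) + 136.8 = 590.4 kN. φR_n = 0.75 × 590.4 = 442.8 kN.
Governing: min(565.8, 706.3, 442.8) = 442.8 kN → block shear.

442.8 kN (block shear governs)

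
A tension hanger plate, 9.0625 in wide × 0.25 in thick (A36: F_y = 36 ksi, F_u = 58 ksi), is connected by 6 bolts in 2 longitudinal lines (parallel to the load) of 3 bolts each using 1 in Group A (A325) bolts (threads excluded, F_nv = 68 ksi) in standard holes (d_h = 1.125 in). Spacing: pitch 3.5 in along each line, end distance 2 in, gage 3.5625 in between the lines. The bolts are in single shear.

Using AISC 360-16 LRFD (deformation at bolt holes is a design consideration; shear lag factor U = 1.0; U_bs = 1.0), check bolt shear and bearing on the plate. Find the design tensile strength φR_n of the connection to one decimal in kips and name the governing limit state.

Bolt shear: A_b = π(1)²/4 = 0.7854 in². φR_n = 0.75 × 68 × 0.7854 × 6 × 1 = 240.3 kips.
Bearing (0.25 in plate, F_u = 58 ksi): end bolts L_c = 2 − 1.125/2 = 1.4375, R_n = min(1.2×1.4375×0.25×58, 2.4×1×0.25×58) = 25.013 kips/bolt; interior L_c = 3.5 − 1.125 = 2.375, R_n = 34.8 kips/bolt. φR_n = 0.75 × (2×25.013 + 4×34.8) = 141.9 kips.
Governing: min(240.3, 141.9) = 141.9 kips → bearing.

141.9 kips (bearing governs)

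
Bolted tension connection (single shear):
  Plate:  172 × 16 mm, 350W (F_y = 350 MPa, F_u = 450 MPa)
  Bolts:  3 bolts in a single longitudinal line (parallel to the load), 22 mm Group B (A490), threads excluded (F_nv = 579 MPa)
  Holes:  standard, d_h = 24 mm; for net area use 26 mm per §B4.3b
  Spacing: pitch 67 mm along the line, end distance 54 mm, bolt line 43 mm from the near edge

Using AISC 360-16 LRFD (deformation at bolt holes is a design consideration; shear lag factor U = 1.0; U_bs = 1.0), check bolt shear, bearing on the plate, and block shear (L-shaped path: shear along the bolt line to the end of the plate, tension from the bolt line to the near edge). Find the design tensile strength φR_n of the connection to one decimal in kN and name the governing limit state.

Bolt shear: A_b = π(22)²/4 = 380.13 mm². φR_n = 0.75 × 579 × 380.13 × 3 × 1 = 495.2 kN.
Bearing (16 mm plate, F_u = 450 MPa): end bolts L_c = 54 − 24/2 = 42, R_n = min(1.2×42×16×450, 2.4×22×16×450) = 362.88 kN/bolt; interior L_c = 67 − 24 = 43, R_n = 371.52 kN/bolt. φR_n = 0.75 × (1×362.88 + 2×371.52) = 829.4 kN.
Block shear: shear path 1×[54+2×67] = 1×188 mm, A_gv = 3008, A_nv = 1×(188 − 2.5×26)×16 = 1968 mm²; tension to near edge: (43 − 0.5×26)×16 = 480 mm². R_n = min(0.6×450×1968, 0.6×350×3008) + 1.0×450×480 = min(531.36, 631.68) + 216 = 747.36 kN. φR_n = 0.75 × 747.36 = 560.5 kN.
Governing: min(495.2, 829.4, 560.5) = 495.2 kN → bolt shear.

495.2 kN (bolt shear governs)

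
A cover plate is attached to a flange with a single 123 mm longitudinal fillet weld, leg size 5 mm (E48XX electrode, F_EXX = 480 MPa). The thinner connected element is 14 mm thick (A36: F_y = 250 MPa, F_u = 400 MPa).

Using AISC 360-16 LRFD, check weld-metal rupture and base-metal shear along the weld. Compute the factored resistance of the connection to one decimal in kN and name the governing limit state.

Weld metal: throat = 0.707×5 = 3.535 mm, L = 123 mm. φR_n = 0.75 × 0.6 × 480 × 3.535 × 123 = 93.9 kN.
Base metal shear (14 mm plate): yield φR_n = 1.0×0.6×250×14×123 = 258.3 kN; rupture φR_n = 0.75×0.6×400×14×123 = 310.0 kN; take 258.3 kN (yield).
Governing: min(93.9, 258.3) = 93.9 kN → weld metal.

93.9 kN (weld metal governs)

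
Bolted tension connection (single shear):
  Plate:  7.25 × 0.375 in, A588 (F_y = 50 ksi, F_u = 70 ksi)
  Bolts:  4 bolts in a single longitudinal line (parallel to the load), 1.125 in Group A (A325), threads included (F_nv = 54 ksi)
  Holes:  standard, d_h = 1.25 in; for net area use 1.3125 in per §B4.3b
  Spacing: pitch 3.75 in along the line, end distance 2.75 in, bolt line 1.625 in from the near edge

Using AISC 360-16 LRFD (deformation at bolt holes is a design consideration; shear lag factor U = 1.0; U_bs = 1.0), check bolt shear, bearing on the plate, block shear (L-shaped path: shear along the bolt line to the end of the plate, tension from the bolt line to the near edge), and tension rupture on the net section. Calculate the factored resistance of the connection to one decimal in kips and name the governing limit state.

Bolt shear: A_b = π(1.125)²/4 = 0.99402 in². φR_n = 0.75 × 54 × 0.99402 × 4 × 1 = 161.0 kips.
Bearing (0.375 in plate, F_u = 70 ksi): end bolts L_c = 2.75 − 1.25/2 = 2.125, R_n = min(1.2×2.125×0.375×70, 2.4×1.125×0.375×70) = 66.938 kips/bolt; interior L_c = 3.75 − 1.25 = 2.5, R_n = 70.875 kips/bolt. φR_n = 0.75 × (1×66.938 + 3×70.875) = 209.7 kips.
Block shear: shear path 1×[2.75+3×3.75] = 1×14 in, A_gv = 5.25, A_nv = 1×(14 − 3.5×1.3125)×0.375 = 3.5273 in²; tension to near edge: (1.625 − 0.5×1.3125)×0.375 = 0.36328 in². R_n = min(0.6×70×3.5273, 0.6×50×5.25) + 1.0×70×0.36328 = min(148.15, 157.5) + 25.43 = 173.58 kips. φR_n = 0.75 × 173.58 = 130.2 kips.
Tension rupture (net): A_n = (7.25 − 1×1.3125)×0.375 = 2.2266 in² (U = 1.0, A_e = A_n). φR_n = 0.75 × 70 × 2.2266 = 116.9 kips.
Governing: min(161.0, 209.7, 130.2, 116.9) = 116.9 kips → net-section rupture.

116.9 kips (net-section rupture governs)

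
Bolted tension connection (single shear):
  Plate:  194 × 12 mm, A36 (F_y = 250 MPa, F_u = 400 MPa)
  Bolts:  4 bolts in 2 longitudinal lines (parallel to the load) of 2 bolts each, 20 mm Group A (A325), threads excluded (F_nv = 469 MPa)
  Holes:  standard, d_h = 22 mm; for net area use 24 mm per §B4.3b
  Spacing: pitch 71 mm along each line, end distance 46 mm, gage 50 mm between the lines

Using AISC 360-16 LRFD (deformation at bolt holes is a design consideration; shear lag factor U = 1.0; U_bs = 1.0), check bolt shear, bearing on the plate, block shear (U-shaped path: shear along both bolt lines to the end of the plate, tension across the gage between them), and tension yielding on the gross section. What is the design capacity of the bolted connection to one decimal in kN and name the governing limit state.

409.5 kN (block shear governs)

Bolt shear: A_b = π(20)²/4 = 314.16 mm². φR_n = 0.75 × 469 × 314.16 × 4 × 1 = 442.0 kN.
Bearing (12 mm plate, F_u = 400 MPa): end bolts L_c = 46 − 22/2 = 35, R_n = min(1.2×35×12×400, 2.4×20×12×400) = 201.6 kN/bolt; interior L_c = 71 − 22 = 49, R_n = 230.4 kN/bolt. φR_n = 0.75 × (2×201.6 + 2×230.4) = 648.0 kN.
Block shear: shear path 2×[46+1×71] = 2×117 mm, A_gv = 2808, A_nv = 2×(117 − 1.5×24)×12 = 1944 mm²; tension across gage: (50 − 1×24)×12 = 312 mm². R_n = min(0.6×400×1944, 0.6×250×2808) + 1.0×400×312 = min(466.56, 421.2) + 124.8 = 546 kN. φR_n = 0.75 × 546 = 409.5 kN.
Tension yield (gross): A_g = 194×12 = 2328 mm². φR_n = 0.90 × 250 × 2328 = 523.8 kN.
Governing: min(442.0, 648.0, 409.5, 523.8) = 409.5 kN → block shear.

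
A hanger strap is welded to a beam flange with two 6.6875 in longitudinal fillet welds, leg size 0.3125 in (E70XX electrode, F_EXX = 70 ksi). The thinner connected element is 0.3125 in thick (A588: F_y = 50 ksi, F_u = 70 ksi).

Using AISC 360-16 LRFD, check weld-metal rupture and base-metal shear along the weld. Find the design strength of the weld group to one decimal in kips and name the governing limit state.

93.1 kips (weld metal governs)

Weld metal: throat = 0.707×0.3125 = 0.22094 in, L = 2×6.6875 = 13.375 in. φR_n = 0.75 × 0.6 × 70 × 0.22094 × 13.375 = 93.1 kips.
Base metal shear (0.3125 in plate): yield φR_n = 1.0×0.6×50×0.3125×13.375 = 125.4 kips; rupture φR_n = 0.75×0.6×70×0.3125×13.375 = 131.7 kips; take 125.4 kips (yield).
Governing: min(93.1, 125.4) = 93.1 kips → weld metal.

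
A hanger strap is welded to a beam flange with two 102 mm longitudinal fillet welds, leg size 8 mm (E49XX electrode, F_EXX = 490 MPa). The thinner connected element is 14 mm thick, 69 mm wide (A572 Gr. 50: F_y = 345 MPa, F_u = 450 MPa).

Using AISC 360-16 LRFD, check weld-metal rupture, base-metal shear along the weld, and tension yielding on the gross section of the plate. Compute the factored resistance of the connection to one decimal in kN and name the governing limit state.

254.4 kN (weld metal governs)

Weld metal: throat = 0.707×8 = 5.656 mm, L = 2×102 = 204 mm. φR_n = 0.75 × 0.6 × 490 × 5.656 × 204 = 254.4 kN.
Base metal shear (14 mm plate): yield φR_n = 1.0×0.6×345×14×204 = 591.2 kN; rupture φR_n = 0.75×0.6×450×14×204 = 578.3 kN; take 578.3 kN (rupture).
Tension yield (gross): A_g = 69×14 = 966 mm². φR_n = 0.90 × 345 × 966 = 299.9 kN.
Governing: min(254.4, 578.3, 299.9) = 254.4 kN → weld metal.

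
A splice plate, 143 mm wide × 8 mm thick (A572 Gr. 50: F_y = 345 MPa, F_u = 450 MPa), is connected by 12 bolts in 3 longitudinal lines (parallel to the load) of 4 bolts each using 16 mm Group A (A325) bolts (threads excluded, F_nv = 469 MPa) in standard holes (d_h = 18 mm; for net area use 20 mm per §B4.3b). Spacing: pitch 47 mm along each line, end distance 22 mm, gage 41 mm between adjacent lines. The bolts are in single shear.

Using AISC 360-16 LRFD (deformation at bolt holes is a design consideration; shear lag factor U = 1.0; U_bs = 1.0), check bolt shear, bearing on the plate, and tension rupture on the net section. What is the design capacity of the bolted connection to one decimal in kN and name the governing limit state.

224.1 kN (net-section rupture governs)

Bolt shear: A_b = π(16)²/4 = 201.06 mm². φR_n = 0.75 × 469 × 201.06 × 12 × 1 = 848.7 kN.
Bearing (8 mm plate, F_u = 450 MPa): end bolts L_c = 22 − 18/2 = 13, R_n = min(1.2×13×8×450, 2.4×16×8×450) = 56.16 kN/bolt; interior L_c = 47 − 18 = 29, R_n = 125.28 kN/bolt. φR_n = 0.75 × (3×56.16 + 9×125.28) = 972.0 kN.
Tension rupture (net): A_n = (143 − 3×20)×8 = 664 mm² (U = 1.0, A_e = A_n). φR_n = 0.75 × 450 × 664 = 224.1 kN.
Governing: min(848.7, 972.0, 224.1) = 224.1 kN → net-section rupture.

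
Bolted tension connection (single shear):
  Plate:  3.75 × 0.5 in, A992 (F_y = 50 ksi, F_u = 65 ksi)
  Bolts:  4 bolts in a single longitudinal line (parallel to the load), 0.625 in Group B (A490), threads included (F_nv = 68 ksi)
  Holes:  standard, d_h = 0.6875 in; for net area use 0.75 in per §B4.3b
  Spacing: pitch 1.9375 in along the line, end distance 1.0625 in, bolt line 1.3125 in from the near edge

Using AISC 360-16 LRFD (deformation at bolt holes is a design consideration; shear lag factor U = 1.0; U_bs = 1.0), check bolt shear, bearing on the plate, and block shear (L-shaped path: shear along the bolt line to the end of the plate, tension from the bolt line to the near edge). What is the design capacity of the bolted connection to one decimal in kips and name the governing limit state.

62.6 kips (bolt shear governs)

Bolt shear: A_b = π(0.625)²/4 = 0.3068 in². φR_n = 0.75 × 68 × 0.3068 × 4 × 1 = 62.6 kips.
Bearing (0.5 in plate, F_u = 65 ksi): end bolts L_c = 1.0625 − 0.6875/2 = 0.71875, R_n = min(1.2×0.71875×0.5×65, 2.4×0.625×0.5×65) = 28.031 kips/bolt; interior L_c = 1.9375 − 0.6875 = 1.25, R_n = 48.75 kips/bolt. φR_n = 0.75 × (1×28.031 + 3×48.75) = 130.7 kips.
Block shear: shear path 1×[1.0625+3×1.9375] = 1×6.875 in, A_gv = 3.4375, A_nv = 1×(6.875 − 3.5×0.75)×0.5 = 2.125 in²; tension to near edge: (1.3125 − 0.5×0.75)×0.5 = 0.46875 in². R_n = min(0.6×65×2.125, 0.6×50×3.4375) + 1.0×65×0.46875 = min(82.875, 103.13) + 30.469 = 113.34 kips. φR_n = 0.75 × 113.34 = 85.0 kips.
Governing: min(62.6, 130.7, 85.0) = 62.6 kips → bolt shear.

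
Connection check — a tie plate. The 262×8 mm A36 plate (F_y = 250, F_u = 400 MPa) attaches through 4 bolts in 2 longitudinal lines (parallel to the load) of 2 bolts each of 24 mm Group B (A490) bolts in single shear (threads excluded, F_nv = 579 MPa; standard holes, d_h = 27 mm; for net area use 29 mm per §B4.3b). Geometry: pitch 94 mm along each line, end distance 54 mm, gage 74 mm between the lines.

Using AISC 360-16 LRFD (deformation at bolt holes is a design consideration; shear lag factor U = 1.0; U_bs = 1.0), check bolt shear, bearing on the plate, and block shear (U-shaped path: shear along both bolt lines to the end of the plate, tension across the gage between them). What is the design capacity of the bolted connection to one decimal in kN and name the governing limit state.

Bolt shear: A_b = π(24)²/4 = 452.39 mm². φR_n = 0.75 × 579 × 452.39 × 4 × 1 = 785.8 kN.
Bearing (8 mm plate, F_u = 400 MPa): end bolts L_c = 54 − 27/2 = 40.5, R_n = min(1.2×40.5×8×400, 2.4×24×8×400) = 155.52 kN/bolt; interior L_c = 94 − 27 = 67, R_n = 184.32 kN/bolt. φR_n = 0.75 × (2×155.52 + 2×184.32) = 509.8 kN.
Block shear: shear path 2×[54+1×94] = 2×148 mm, A_gv = 2368, A_nv = 2×(148 − 1.5×29)×8 = 1672 mm²; tension across gage: (74 − 1×29)×8 = 360 mm². R_n = min(0.6×400×1672, 0.6×250×2368) + 1.0×400×360 = min(401.28, 355.2) + 144 = 499.2 kN. φR_n = 0.75 × 499.2 = 374.4 kN.
Governing: min(785.8, 509.8, 374.4) = 374.4 kN → block shear.

374.4 kN (block shear governs)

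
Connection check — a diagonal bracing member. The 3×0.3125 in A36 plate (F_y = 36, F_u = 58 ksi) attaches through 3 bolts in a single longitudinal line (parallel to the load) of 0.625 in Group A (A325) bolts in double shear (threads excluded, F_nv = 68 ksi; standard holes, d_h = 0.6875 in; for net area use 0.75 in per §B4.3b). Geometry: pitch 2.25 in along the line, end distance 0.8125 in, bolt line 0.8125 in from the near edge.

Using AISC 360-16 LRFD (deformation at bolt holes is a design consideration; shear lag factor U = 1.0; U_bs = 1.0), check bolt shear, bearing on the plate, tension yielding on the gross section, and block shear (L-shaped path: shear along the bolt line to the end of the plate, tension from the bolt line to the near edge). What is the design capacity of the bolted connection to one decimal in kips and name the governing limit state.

30.4 kips (gross-section yield governs)

Bolt shear: A_b = π(0.625)²/4 = 0.3068 in². φR_n = 0.75 × 68 × 0.3068 × 3 × 2 = 93.9 kips.
Bearing (0.3125 in plate, F_u = 58 ksi): end bolts L_c = 0.8125 − 0.6875/2 = 0.46875, R_n = min(1.2×0.46875×0.3125×58, 2.4×0.625×0.3125×58) = 10.195 kips/bolt; interior L_c = 2.25 − 0.6875 = 1.5625, R_n = 27.188 kips/bolt. φR_n = 0.75 × (1×10.195 + 2×27.188) = 48.4 kips.
Tension yield (gross): A_g = 3×0.3125 = 0.9375 in². φR_n = 0.90 × 36 × 0.9375 = 30.4 kips.
Block shear: shear path 1×[0.8125+2×2.25] = 1×5.3125 in, A_gv = 1.6602, A_nv = 1×(5.3125 − 2.5×0.75)×0.3125 = 1.0742 in²; tension to near edge: (0.8125 − 0.5×0.75)×0.3125 = 0.13672 in². R_n = min(0.6×58×1.0742, 0.6×36×1.6602) + 1.0×58×0.13672 = min(37.382, 35.86) + 7.9298 = 43.79 kips. φR_n = 0.75 × 43.79 = 32.8 kips.
Governing: min(93.9, 48.4, 30.4, 32.8) = 30.4 kips → gross-section yield.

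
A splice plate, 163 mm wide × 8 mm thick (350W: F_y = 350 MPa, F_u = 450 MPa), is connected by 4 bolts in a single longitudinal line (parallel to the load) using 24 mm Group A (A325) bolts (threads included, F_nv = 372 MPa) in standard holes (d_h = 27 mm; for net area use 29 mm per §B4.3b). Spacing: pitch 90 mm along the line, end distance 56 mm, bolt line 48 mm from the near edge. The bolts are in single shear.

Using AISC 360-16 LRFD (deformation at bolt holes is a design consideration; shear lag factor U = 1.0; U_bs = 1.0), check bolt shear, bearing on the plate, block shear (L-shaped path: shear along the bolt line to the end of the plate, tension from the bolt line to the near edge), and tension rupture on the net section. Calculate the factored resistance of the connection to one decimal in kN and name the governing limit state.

361.8 kN (net-section rupture governs)

Bolt shear: A_b = π(24)²/4 = 452.39 mm². φR_n = 0.75 × 372 × 452.39 × 4 × 1 = 504.9 kN.
Bearing (8 mm plate, F_u = 450 MPa): end bolts L_c = 56 − 27/2 = 42.5, R_n = min(1.2×42.5×8×450, 2.4×24×8×450) = 183.6 kN/bolt; interior L_c = 90 − 27 = 63, R_n = 207.36 kN/bolt. φR_n = 0.75 × (1×183.6 + 3×207.36) = 604.3 kN.
Block shear: shear path 1×[56+3×90] = 1×326 mm, A_gv = 2608, A_nv = 1×(326 − 3.5×29)×8 = 1796 mm²; tension to near edge: (48 − 0.5×29)×8 = 268 mm². R_n = min(0.6×450×1796, 0.6×350×2608) + 1.0×450×268 = min(484.92, 547.68) + 120.6 = 605.52 kN. φR_n = 0.75 × 605.52 = 454.1 kN.
Tension rupture (net): A_n = (163 − 1×29)×8 = 1072 mm² (U = 1.0, A_e = A_n). φR_n = 0.75 × 450 × 1072 = 361.8 kN.
Governing: min(504.9, 604.3, 454.1, 361.8) = 361.8 kN → net-section rupture.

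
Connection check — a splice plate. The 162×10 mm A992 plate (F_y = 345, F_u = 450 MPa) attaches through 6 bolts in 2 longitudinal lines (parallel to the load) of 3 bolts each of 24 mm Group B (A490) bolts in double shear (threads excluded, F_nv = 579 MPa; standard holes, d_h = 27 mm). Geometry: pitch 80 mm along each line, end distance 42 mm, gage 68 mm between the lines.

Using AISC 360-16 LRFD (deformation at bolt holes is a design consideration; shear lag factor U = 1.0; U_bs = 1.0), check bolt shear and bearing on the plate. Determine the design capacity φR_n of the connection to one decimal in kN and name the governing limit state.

Bolt shear: A_b = π(24)²/4 = 452.39 mm². φR_n = 0.75 × 579 × 452.39 × 6 × 2 = 2357.4 kN.
Bearing (10 mm plate, F_u = 450 MPa): end bolts L_c = 42 − 27/2 = 28.5, R_n = min(1.2×28.5×10×450, 2.4×24×10×450) = 153.9 kN/bolt; interior L_c = 80 − 27 = 53, R_n = 259.2 kN/bolt. φR_n = 0.75 × (2×153.9 + 4×259.2) = 1008.5 kN.
Governing: min(2357.4, 1008.5) = 1008.5 kN → bearing.

1008.5 kN (bearing governs)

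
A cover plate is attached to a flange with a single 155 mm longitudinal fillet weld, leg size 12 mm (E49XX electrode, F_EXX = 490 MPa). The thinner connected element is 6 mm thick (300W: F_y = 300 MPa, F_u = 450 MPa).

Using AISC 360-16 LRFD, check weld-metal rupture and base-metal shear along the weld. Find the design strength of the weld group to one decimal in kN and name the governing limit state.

Weld metal: throat = 0.707×12 = 8.484 mm, L = 155 mm. φR_n = 0.75 × 0.6 × 490 × 8.484 × 155 = 290.0 kN.
Base metal shear (6 mm plate): yield φR_n = 1.0×0.6×300×6×155 = 167.4 kN; rupture φR_n = 0.75×0.6×450×6×155 = 188.3 kN; take 167.4 kN (yield).
Governing: min(290.0, 167.4) = 167.4 kN → base-metal shear.

167.4 kN (base-metal shear governs)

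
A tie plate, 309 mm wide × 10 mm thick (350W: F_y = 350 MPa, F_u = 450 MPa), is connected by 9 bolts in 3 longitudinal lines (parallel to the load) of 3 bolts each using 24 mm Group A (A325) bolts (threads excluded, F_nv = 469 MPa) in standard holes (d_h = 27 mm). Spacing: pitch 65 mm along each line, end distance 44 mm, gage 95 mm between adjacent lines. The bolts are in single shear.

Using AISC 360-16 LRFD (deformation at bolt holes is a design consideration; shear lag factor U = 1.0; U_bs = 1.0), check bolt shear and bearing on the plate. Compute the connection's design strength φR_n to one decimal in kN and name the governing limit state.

1294.0 kN (bearing governs)

Bolt shear: A_b = π(24)²/4 = 452.39 mm². φR_n = 0.75 × 469 × 452.39 × 9 × 1 = 1432.2 kN.
Bearing (10 mm plate, F_u = 450 MPa): end bolts L_c = 44 − 27/2 = 30.5, R_n = min(1.2×30.5×10×450, 2.4×24×10×450) = 164.7 kN/bolt; interior L_c = 65 − 27 = 38, R_n = 205.2 kN/bolt. φR_n = 0.75 × (3×164.7 + 6×205.2) = 1294.0 kN.
Governing: min(1432.2, 1294.0) = 1294.0 kN → bearing.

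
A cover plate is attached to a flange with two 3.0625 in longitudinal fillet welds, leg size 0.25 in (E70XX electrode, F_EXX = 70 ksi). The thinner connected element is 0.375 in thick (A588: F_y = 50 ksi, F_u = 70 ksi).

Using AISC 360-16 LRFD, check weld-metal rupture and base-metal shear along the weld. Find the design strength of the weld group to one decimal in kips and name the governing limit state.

34.1 kips (weld metal governs)

Weld metal: throat = 0.707×0.25 = 0.17675 in, L = 2×3.0625 = 6.125 in. φR_n = 0.75 × 0.6 × 70 × 0.17675 × 6.125 = 34.1 kips.
Base metal shear (0.375 in plate): yield φR_n = 1.0×0.6×50×0.375×6.125 = 68.9 kips; rupture φR_n = 0.75×0.6×70×0.375×6.125 = 72.4 kips; take 68.9 kips (yield).
Governing: min(34.1, 68.9) = 34.1 kips → weld metal.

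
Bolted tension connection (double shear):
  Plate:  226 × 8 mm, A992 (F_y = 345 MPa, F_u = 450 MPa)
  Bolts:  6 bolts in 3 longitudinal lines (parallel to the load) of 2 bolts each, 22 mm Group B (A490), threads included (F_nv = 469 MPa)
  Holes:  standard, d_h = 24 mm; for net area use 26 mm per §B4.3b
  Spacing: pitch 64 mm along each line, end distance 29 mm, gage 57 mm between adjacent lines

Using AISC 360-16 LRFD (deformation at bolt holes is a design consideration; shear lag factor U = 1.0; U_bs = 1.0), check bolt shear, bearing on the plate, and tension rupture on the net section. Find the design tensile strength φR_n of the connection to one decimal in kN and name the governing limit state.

Bolt shear: A_b = π(22)²/4 = 380.13 mm². φR_n = 0.75 × 469 × 380.13 × 6 × 2 = 1604.5 kN.
Bearing (8 mm plate, F_u = 450 MPa): end bolts L_c = 29 − 24/2 = 17, R_n = min(1.2×17×8×450, 2.4×22×8×450) = 73.44 kN/bolt; interior L_c = 64 − 24 = 40, R_n = 172.8 kN/bolt. φR_n = 0.75 × (3×73.44 + 3×172.8) = 554.0 kN.
Tension rupture (net): A_n = (226 − 3×26)×8 = 1184 mm² (U = 1.0, A_e = A_n). φR_n = 0.75 × 450 × 1184 = 399.6 kN.
Governing: min(1604.5, 554.0, 399.6) = 399.6 kN → net-section rupture.

399.6 kN (net-section rupture governs)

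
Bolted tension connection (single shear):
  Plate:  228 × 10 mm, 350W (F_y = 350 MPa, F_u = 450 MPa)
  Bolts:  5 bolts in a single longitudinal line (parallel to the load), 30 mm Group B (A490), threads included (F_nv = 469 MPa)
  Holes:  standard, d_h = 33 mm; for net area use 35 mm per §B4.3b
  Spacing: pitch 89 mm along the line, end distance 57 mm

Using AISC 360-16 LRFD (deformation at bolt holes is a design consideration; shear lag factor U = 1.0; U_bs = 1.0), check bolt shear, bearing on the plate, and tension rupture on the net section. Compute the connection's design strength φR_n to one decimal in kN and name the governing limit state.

Bolt shear: A_b = π(30)²/4 = 706.86 mm². φR_n = 0.75 × 469 × 706.86 × 5 × 1 = 1243.2 kN.
Bearing (10 mm plate, F_u = 450 MPa): end bolts L_c = 57 − 33/2 = 40.5, R_n = min(1.2×40.5×10×450, 2.4×30×10×450) = 218.7 kN/bolt; interior L_c = 89 − 33 = 56, R_n = 302.4 kN/bolt. φR_n = 0.75 × (1×218.7 + 4×302.4) = 1071.2 kN.
Tension rupture (net): A_n = (228 − 1×35)×10 = 1930 mm² (U = 1.0, A_e = A_n). φR_n = 0.75 × 450 × 1930 = 651.4 kN.
Governing: min(1243.2, 1071.2, 651.4) = 651.4 kN → net-section rupture.

651.4 kN (net-section rupture governs)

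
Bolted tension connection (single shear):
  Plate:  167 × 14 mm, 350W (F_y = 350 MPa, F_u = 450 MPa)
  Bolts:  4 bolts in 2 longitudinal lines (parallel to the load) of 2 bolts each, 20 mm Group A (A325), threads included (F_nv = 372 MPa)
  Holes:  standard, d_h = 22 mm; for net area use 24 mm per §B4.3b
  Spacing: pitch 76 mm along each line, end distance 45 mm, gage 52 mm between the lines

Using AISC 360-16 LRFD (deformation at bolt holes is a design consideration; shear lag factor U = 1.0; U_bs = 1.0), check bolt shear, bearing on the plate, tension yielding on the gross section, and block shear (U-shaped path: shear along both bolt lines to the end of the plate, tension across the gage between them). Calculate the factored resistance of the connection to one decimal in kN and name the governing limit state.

350.6 kN (bolt shear governs)

Bolt shear: A_b = π(20)²/4 = 314.16 mm². φR_n = 0.75 × 372 × 314.16 × 4 × 1 = 350.6 kN.
Bearing (14 mm plate, F_u = 450 MPa): end bolts L_c = 45 − 22/2 = 34, R_n = min(1.2×34×14×450, 2.4×20×14×450) = 257.04 kN/bolt; interior L_c = 76 − 22 = 54, R_n = 302.4 kN/bolt. φR_n = 0.75 × (2×257.04 + 2×302.4) = 839.2 kN.
Tension yield (gross): A_g = 167×14 = 2338 mm². φR_n = 0.90 × 350 × 2338 = 736.5 kN.
Block shear: shear path 2×[45+1×76] = 2×121 mm, A_gv = 3388, A_nv = 2×(121 − 1.5×24)×14 = 2380 mm²; tension across gage: (52 − 1×24)×14 = 392 mm². R_n = min(0.6×450×2380, 0.6×350×3388) + 1.0×450×392 = min(642.6, 711.48) + 176.4 = 819 kN. φR_n = 0.75 × 819 = 614.3 kN.
Governing: min(350.6, 839.2, 736.5, 614.3) = 350.6 kN → bolt shear.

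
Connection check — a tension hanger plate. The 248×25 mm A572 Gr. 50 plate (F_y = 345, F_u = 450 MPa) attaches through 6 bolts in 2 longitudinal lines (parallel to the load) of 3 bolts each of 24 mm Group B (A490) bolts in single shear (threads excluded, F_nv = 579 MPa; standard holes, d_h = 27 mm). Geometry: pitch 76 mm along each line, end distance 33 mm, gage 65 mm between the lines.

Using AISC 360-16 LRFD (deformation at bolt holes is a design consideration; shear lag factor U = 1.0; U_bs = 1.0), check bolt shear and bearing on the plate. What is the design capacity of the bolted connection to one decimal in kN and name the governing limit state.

1178.7 kN (bolt shear governs)

Bolt shear: A_b = π(24)²/4 = 452.39 mm². φR_n = 0.75 × 579 × 452.39 × 6 × 1 = 1178.7 kN.
Bearing (25 mm plate, F_u = 450 MPa): end bolts L_c = 33 − 27/2 = 19.5, R_n = min(1.2×19.5×25×450, 2.4×24×25×450) = 263.25 kN/bolt; interior L_c = 76 − 27 = 49, R_n = 648 kN/bolt. φR_n = 0.75 × (2×263.25 + 4×648) = 2338.9 kN.
Governing: min(1178.7, 2338.9) = 1178.7 kN → bolt shear.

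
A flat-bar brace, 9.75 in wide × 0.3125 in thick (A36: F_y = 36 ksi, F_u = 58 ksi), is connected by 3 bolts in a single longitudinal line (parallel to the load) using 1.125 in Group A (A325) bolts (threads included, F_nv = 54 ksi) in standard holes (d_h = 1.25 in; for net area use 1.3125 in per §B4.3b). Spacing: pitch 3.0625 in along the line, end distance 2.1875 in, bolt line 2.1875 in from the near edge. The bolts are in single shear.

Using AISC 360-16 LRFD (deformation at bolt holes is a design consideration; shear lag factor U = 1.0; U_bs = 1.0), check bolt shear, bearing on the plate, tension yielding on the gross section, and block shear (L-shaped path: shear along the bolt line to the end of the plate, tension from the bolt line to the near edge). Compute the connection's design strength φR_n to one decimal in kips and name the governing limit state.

Bolt shear: A_b = π(1.125)²/4 = 0.99402 in². φR_n = 0.75 × 54 × 0.99402 × 3 × 1 = 120.8 kips.
Bearing (0.3125 in plate, F_u = 58 ksi): end bolts L_c = 2.1875 − 1.25/2 = 1.5625, R_n = min(1.2×1.5625×0.3125×58, 2.4×1.125×0.3125×58) = 33.984 kips/bolt; interior L_c = 3.0625 − 1.25 = 1.8125, R_n = 39.422 kips/bolt. φR_n = 0.75 × (1×33.984 + 2×39.422) = 84.6 kips.
Tension yield (gross): A_g = 9.75×0.3125 = 3.0469 in². φR_n = 0.90 × 36 × 3.0469 = 98.7 kips.
Block shear: shear path 1×[2.1875+2×3.0625] = 1×8.3125 in, A_gv = 2.5977, A_nv = 1×(8.3125 − 2.5×1.3125)×0.3125 = 1.5723 in²; tension to near edge: (2.1875 − 0.5×1.3125)×0.3125 = 0.47852 in². R_n = min(0.6×58×1.5723, 0.6×36×2.5977) + 1.0×58×0.47852 = min(54.716, 56.11) + 27.754 = 82.47 kips. φR_n = 0.75 × 82.47 = 61.9 kips.
Governing: min(120.8, 84.6, 98.7, 61.9) = 61.9 kips → block shear.

61.9 kips (block shear governs)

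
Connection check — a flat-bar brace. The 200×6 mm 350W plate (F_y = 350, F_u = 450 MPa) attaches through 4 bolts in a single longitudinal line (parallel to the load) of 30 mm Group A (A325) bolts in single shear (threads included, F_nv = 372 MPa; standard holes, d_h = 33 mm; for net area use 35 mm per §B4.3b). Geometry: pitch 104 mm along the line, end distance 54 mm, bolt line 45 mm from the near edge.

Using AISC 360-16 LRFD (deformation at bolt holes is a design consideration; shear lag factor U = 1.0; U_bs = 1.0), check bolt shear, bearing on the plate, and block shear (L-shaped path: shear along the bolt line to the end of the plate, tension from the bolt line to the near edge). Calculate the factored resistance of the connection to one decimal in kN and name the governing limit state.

351.5 kN (block shear governs)

Bolt shear: A_b = π(30)²/4 = 706.86 mm². φR_n = 0.75 × 372 × 706.86 × 4 × 1 = 788.9 kN.
Bearing (6 mm plate, F_u = 450 MPa): end bolts L_c = 54 − 33/2 = 37.5, R_n = min(1.2×37.5×6×450, 2.4×30×6×450) = 121.5 kN/bolt; interior L_c = 104 − 33 = 71, R_n = 194.4 kN/bolt. φR_n = 0.75 × (1×121.5 + 3×194.4) = 528.5 kN.
Block shear: shear path 1×[54+3×104] = 1×366 mm, A_gv = 2196, A_nv = 1×(366 − 3.5×35)×6 = 1461 mm²; tension to near edge: (45 − 0.5×35)×6 = 165 mm². R_n = min(0.6×450×1461, 0.6×350×2196) + 1.0×450×165 = min(394.47, 461.16) + 74.25 = 468.72 kN. φR_n = 0.75 × 468.72 = 351.5 kN.
Governing: min(788.9, 528.5, 351.5) = 351.5 kN → block shear.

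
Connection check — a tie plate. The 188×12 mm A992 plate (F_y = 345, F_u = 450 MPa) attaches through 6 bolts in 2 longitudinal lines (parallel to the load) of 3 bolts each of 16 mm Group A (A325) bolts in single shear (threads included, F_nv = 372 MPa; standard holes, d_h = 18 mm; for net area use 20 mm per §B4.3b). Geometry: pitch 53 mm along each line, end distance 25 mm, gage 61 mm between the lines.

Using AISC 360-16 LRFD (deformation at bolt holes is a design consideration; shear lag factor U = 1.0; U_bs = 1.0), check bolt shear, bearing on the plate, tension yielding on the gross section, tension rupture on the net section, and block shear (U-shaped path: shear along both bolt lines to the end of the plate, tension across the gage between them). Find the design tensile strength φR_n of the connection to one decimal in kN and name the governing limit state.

336.6 kN (bolt shear governs)

Bolt shear: A_b = π(16)²/4 = 201.06 mm². φR_n = 0.75 × 372 × 201.06 × 6 × 1 = 336.6 kN.
Bearing (12 mm plate, F_u = 450 MPa): end bolts L_c = 25 − 18/2 = 16, R_n = min(1.2×16×12×450, 2.4×16×12×450) = 103.68 kN/bolt; interior L_c = 53 − 18 = 35, R_n = 207.36 kN/bolt. φR_n = 0.75 × (2×103.68 + 4×207.36) = 777.6 kN.
Tension yield (gross): A_g = 188×12 = 2256 mm². φR_n = 0.90 × 345 × 2256 = 700.5 kN.
Tension rupture (net): A_n = (188 − 2×20)×12 = 1776 mm² (U = 1.0, A_e = A_n). φR_n = 0.75 × 450 × 1776 = 599.4 kN.
Block shear: shear path 2×[25+2×53] = 2×131 mm, A_gv = 3144, A_nv = 2×(131 − 2.5×20)×12 = 1944 mm²; tension across gage: (61 − 1×20)×12 = 492 mm². R_n = min(0.6×450×1944, 0.6×345×3144) + 1.0×450×492 = min(524.88, 650.81) + 221.4 = 746.28 kN. φR_n = 0.75 × 746.28 = 559.7 kN.
Governing: min(336.6, 777.6, 700.5, 599.4, 559.7) = 336.6 kN → bolt shear.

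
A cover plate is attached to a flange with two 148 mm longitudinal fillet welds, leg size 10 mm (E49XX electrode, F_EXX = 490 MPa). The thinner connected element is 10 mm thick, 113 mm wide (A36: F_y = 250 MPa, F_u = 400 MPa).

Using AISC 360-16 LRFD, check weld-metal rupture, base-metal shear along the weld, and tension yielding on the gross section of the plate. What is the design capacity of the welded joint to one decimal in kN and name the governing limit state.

254.3 kN (gross-section yield governs)

Weld metal: throat = 0.707×10 = 7.07 mm, L = 2×148 = 296 mm. φR_n = 0.75 × 0.6 × 490 × 7.07 × 296 = 461.4 kN.
Base metal shear (10 mm plate): yield φR_n = 1.0×0.6×250×10×296 = 444.0 kN; rupture φR_n = 0.75×0.6×400×10×296 = 532.8 kN; take 444.0 kN (yield).
Tension yield (gross): A_g = 113×10 = 1130 mm². φR_n = 0.90 × 250 × 1130 = 254.3 kN.
Governing: min(461.4, 444.0, 254.3) = 254.3 kN → gross-section yield.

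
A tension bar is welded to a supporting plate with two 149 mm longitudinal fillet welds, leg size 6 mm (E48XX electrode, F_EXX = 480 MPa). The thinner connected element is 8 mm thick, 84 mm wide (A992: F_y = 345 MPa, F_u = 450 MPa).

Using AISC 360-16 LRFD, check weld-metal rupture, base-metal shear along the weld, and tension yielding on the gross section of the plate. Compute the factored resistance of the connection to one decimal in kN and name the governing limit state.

Weld metal: throat = 0.707×6 = 4.242 mm, L = 2×149 = 298 mm. φR_n = 0.75 × 0.6 × 480 × 4.242 × 298 = 273.0 kN.
Base metal shear (8 mm plate): yield φR_n = 1.0×0.6×345×8×298 = 493.5 kN; rupture φR_n = 0.75×0.6×450×8×298 = 482.8 kN; take 482.8 kN (rupture).
Tension yield (gross): A_g = 84×8 = 672 mm². φR_n = 0.90 × 345 × 672 = 208.7 kN.
Governing: min(273.0, 482.8, 208.7) = 208.7 kN → gross-section yield.

208.7 kN (gross-section yield governs)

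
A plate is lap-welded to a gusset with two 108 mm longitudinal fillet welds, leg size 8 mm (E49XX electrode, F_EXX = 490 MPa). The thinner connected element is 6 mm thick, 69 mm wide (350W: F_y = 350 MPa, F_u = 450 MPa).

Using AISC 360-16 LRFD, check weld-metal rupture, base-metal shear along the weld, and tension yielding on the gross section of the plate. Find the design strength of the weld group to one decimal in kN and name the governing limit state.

130.4 kN (gross-section yield governs)

Weld metal: throat = 0.707×8 = 5.656 mm, L = 2×108 = 216 mm. φR_n = 0.75 × 0.6 × 490 × 5.656 × 216 = 269.4 kN.
Base metal shear (6 mm plate): yield φR_n = 1.0×0.6×350×6×216 = 272.2 kN; rupture φR_n = 0.75×0.6×450×6×216 = 262.4 kN; take 262.4 kN (rupture).
Tension yield (gross): A_g = 69×6 = 414 mm². φR_n = 0.90 × 350 × 414 = 130.4 kN.
Governing: min(269.4, 262.4, 130.4) = 130.4 kN → gross-section yield.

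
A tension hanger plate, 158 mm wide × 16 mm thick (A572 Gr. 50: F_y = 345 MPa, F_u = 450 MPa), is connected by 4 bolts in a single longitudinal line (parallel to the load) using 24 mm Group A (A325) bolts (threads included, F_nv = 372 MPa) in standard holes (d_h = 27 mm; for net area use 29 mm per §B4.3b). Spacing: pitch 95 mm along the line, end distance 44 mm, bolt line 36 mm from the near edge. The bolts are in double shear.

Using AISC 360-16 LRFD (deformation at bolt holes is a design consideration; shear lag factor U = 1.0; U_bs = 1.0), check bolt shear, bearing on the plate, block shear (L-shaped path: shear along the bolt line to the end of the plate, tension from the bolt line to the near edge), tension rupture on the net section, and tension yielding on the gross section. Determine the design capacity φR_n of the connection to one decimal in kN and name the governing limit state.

696.6 kN (net-section rupture governs)

Bolt shear: A_b = π(24)²/4 = 452.39 mm². φR_n = 0.75 × 372 × 452.39 × 4 × 2 = 1009.7 kN.
Bearing (16 mm plate, F_u = 450 MPa): end bolts L_c = 44 − 27/2 = 30.5, R_n = min(1.2×30.5×16×450, 2.4×24×16×450) = 263.52 kN/bolt; interior L_c = 95 − 27 = 68, R_n = 414.72 kN/bolt. φR_n = 0.75 × (1×263.52 + 3×414.72) = 1130.8 kN.
Block shear: shear path 1×[44+3×95] = 1×329 mm, A_gv = 5264, A_nv = 1×(329 − 3.5×29)×16 = 3640 mm²; tension to near edge: (36 − 0.5×29)×16 = 344 mm². R_n = min(0.6×450×3640, 0.6×345×5264) + 1.0×450×344 = min(982.8, 1089.6) + 154.8 = 1137.6 kN. φR_n = 0.75 × 1137.6 = 853.2 kN.
Tension rupture (net): A_n = (158 − 1×29)×16 = 2064 mm² (U = 1.0, A_e = A_n). φR_n = 0.75 × 450 × 2064 = 696.6 kN.
Tension yield (gross): A_g = 158×16 = 2528 mm². φR_n = 0.90 × 345 × 2528 = 784.9 kN.
Governing: min(1009.7, 1130.8, 853.2, 696.6, 784.9) = 696.6 kN → net-section rupture.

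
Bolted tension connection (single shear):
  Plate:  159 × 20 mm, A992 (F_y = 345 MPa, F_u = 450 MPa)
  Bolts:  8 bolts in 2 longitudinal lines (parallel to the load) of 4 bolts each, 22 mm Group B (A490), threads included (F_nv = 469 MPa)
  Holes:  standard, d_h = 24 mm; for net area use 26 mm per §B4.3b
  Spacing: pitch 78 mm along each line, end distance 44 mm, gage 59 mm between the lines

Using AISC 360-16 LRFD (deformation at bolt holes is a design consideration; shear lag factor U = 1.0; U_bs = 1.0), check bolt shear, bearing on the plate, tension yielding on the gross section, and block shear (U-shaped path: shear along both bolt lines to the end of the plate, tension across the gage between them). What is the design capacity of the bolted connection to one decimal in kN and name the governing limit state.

Bolt shear: A_b = π(22)²/4 = 380.13 mm². φR_n = 0.75 × 469 × 380.13 × 8 × 1 = 1069.7 kN.
Bearing (20 mm plate, F_u = 450 MPa): end bolts L_c = 44 − 24/2 = 32, R_n = min(1.2×32×20×450, 2.4×22×20×450) = 345.6 kN/bolt; interior L_c = 78 − 24 = 54, R_n = 475.2 kN/bolt. φR_n = 0.75 × (2×345.6 + 6×475.2) = 2656.8 kN.
Tension yield (gross): A_g = 159×20 = 3180 mm². φR_n = 0.90 × 345 × 3180 = 987.4 kN.
Block shear: shear path 2×[44+3×78] = 2×278 mm, A_gv = 11120, A_nv = 2×(278 − 3.5×26)×20 = 7480 mm²; tension across gage: (59 − 1×26)×20 = 660 mm². R_n = min(0.6×450×7480, 0.6×345×11120) + 1.0×450×660 = min(2019.6, 2301.8) + 297 = 2316.6 kN. φR_n = 0.75 × 2316.6 = 1737.5 kN.
Governing: min(1069.7, 2656.8, 987.4, 1737.5) = 987.4 kN → gross-section yield.

987.4 kN (gross-section yield governs)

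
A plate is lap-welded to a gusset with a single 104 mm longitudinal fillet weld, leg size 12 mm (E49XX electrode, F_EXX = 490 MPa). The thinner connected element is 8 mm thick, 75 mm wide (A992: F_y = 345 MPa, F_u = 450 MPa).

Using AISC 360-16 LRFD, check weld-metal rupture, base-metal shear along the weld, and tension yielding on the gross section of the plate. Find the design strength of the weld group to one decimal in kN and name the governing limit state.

Weld metal: throat = 0.707×12 = 8.484 mm, L = 104 mm. φR_n = 0.75 × 0.6 × 490 × 8.484 × 104 = 194.6 kN.
Base metal shear (8 mm plate): yield φR_n = 1.0×0.6×345×8×104 = 172.2 kN; rupture φR_n = 0.75×0.6×450×8×104 = 168.5 kN; take 168.5 kN (rupture).
Tension yield (gross): A_g = 75×8 = 600 mm². φR_n = 0.90 × 345 × 600 = 186.3 kN.
Governing: min(194.6, 168.5, 186.3) = 168.5 kN → base-metal shear.

168.5 kN (base-metal shear governs)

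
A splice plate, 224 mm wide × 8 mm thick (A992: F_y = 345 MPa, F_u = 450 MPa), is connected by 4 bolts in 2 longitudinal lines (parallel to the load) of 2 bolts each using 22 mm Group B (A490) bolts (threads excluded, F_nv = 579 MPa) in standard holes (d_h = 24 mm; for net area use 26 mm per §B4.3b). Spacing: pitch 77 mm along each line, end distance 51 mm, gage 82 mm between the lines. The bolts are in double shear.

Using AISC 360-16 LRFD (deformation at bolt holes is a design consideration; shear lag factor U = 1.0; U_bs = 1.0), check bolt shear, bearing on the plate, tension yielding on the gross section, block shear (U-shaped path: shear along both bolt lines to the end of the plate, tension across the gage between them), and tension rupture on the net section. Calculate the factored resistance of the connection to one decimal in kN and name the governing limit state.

439.6 kN (block shear governs)

Bolt shear: A_b = π(22)²/4 = 380.13 mm². φR_n = 0.75 × 579 × 380.13 × 4 × 2 = 1320.6 kN.
Bearing (8 mm plate, F_u = 450 MPa): end bolts L_c = 51 − 24/2 = 39, R_n = min(1.2×39×8×450, 2.4×22×8×450) = 168.48 kN/bolt; interior L_c = 77 − 24 = 53, R_n = 190.08 kN/bolt. φR_n = 0.75 × (2×168.48 + 2×190.08) = 537.8 kN.
Tension yield (gross): A_g = 224×8 = 1792 mm². φR_n = 0.90 × 345 × 1792 = 556.4 kN.
Block shear: shear path 2×[51+1×77] = 2×128 mm, A_gv = 2048, A_nv = 2×(128 − 1.5×26)×8 = 1424 mm²; tension across gage: (82 − 1×26)×8 = 448 mm². R_n = min(0.6×450×1424, 0.6×345×2048) + 1.0×450×448 = min(384.48, 423.94) + 201.6 = 586.08 kN. φR_n = 0.75 × 586.08 = 439.6 kN.
Tension rupture (net): A_n = (224 − 2×26)×8 = 1376 mm² (U = 1.0, A_e = A_n). φR_n = 0.75 × 450 × 1376 = 464.4 kN.
Governing: min(1320.6, 537.8, 556.4, 439.6, 464.4) = 439.6 kN → block shear.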